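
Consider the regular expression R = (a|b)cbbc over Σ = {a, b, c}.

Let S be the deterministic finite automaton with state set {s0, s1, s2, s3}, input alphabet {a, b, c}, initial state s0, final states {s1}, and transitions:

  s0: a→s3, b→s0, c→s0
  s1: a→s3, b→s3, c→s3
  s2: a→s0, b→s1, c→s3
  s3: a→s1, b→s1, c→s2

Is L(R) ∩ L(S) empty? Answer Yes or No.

Converting the expression R to a DFA (subset construction, then merging equivalent states) gives the minimal DFA with states {r0, r1, r2, r3, r4, r5, r6}, start state r0, accepting states {r6} and transitions r0: a→r1, b→r1, c→r2; r1: a→r2, b→r2, c→r3; r2: a→r2, b→r2, c→r2; r3: a→r2, b→r4, c→r2; r4: a→r2, b→r5, c→r2; r5: a→r2, b→r2, c→r6; r6: a→r2, b→r2, c→r2.
Exploring the product automaton R × S from the start pair (r0, s0), following both machines on each input symbol, reaches 15 state pairs: (r0, s0), (r1, s3), (r1, s0), (r2, s0), (r2, s1), (r3, s2), (r2, s3), (r3, s0), (r4, s1), (r2, s2), (r4, s0), (r5, s3), (r5, s0), (r6, s2), (r6, s0).
R accepts in {r6} and S accepts in {s1}; no reachable pair has both components accepting, so no string drives both machines to acceptance simultaneously and L(R) ∩ L(S) = ∅.
So no string is accepted by both, and the intersection is empty.

Yes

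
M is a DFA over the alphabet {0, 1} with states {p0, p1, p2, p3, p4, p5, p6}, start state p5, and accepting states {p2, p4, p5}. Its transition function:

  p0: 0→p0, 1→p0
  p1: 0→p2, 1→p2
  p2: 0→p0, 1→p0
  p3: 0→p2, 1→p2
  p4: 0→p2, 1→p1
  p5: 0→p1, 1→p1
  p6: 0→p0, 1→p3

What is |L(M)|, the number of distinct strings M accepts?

5

The useful subgraph on states {p1, p2, p5} is acyclic, so L(M) is finite; the longest accepting path visits 3 useful states, giving maximum string length 2.
Counting accepting paths from p5 by length: 1 of length 0, 4 of length 2. Total 5.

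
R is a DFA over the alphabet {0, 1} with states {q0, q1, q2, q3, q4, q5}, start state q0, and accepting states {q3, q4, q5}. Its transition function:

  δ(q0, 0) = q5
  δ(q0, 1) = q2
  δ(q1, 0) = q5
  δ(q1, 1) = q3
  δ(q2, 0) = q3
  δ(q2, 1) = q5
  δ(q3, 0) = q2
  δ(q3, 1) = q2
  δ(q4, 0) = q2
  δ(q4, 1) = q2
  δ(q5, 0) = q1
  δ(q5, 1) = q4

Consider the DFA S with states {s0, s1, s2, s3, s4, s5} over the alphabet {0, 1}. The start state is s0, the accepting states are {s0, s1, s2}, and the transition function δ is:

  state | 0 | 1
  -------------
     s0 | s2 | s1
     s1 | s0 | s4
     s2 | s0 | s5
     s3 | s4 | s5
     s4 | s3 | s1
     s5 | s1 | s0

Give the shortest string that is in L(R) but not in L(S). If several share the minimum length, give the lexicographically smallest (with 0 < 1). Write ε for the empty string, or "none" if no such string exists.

01

The string 01 is accepted by R but not by S.
No shorter string lies in the difference, and 01 is the lexicographically first length-2 string in L(R) \ L(S).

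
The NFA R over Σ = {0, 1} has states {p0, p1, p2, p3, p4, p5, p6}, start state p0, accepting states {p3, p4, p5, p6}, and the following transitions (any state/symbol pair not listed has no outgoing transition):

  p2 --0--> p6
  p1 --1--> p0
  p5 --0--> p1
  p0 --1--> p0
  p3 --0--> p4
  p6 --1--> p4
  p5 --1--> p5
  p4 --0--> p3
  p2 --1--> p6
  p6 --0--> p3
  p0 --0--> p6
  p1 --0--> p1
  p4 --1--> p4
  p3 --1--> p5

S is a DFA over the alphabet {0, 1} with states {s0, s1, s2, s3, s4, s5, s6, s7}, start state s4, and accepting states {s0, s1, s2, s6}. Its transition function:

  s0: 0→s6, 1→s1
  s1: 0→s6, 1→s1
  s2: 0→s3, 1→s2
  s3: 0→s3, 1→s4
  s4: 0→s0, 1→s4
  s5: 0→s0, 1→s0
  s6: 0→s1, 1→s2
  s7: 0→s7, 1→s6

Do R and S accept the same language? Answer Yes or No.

Yes

Exploring the product automaton R × S from the start pair (p0, s4), following both machines on each input symbol, reaches 6 state pairs: (p0, s4), (p6, s0), (p3, s6), (p4, s1), (p5, s2), (p1, s3).
R accepts in {p3, p4, p5, p6} and S accepts in {s0, s1, s2, s6}. In every reachable pair the two components are either both accepting — (p6, s0), (p3, s6), (p4, s1), (p5, s2) — or both non-accepting, so no string is accepted by exactly one of the machines: L(R) \ L(S) and L(S) \ L(R) are both empty.
Hence every string is accepted by R iff it is accepted by S, and the two languages coincide.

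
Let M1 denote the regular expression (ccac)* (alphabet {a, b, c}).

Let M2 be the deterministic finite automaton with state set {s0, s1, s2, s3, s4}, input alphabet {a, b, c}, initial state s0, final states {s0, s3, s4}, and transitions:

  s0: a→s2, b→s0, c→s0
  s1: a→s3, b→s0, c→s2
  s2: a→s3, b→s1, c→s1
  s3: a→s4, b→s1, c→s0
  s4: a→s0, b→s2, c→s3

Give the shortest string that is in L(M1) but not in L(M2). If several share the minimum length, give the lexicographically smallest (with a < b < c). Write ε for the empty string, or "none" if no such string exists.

The string ccac is accepted by M1 but not by M2.
No shorter string lies in the difference, and ccac is the lexicographically first length-4 string in L(M1) \ L(M2).

ccac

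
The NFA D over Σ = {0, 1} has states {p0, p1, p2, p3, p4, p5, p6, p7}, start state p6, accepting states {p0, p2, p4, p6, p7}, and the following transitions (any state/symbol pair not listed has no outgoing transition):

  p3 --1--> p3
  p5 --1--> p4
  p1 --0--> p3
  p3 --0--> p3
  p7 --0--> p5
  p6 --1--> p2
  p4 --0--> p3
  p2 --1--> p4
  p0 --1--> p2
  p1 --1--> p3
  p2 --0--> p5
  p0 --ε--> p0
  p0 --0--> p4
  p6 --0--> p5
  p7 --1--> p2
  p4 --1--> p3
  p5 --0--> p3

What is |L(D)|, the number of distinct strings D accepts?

5

The useful subgraph on states {p2, p4, p5, p6} is acyclic, so L(D) is finite; the longest accepting path visits 4 useful states, giving maximum string length 3.
Counting accepting paths from p6 by length: 1 of length 0, 1 of length 1, 2 of length 2, 1 of length 3. Total 5.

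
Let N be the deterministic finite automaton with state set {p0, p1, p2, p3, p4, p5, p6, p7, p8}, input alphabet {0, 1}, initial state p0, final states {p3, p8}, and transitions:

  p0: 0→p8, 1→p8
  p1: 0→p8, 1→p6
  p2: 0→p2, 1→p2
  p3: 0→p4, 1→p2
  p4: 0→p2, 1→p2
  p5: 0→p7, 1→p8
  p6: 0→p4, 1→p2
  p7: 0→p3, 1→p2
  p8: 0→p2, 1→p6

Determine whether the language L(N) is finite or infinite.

finite

The useful states (reachable from p0 and able to reach an accepting state) are {p0, p8}.
Restricted to these states the transition graph has no cycle, so every accepting path has bounded length and L is finite.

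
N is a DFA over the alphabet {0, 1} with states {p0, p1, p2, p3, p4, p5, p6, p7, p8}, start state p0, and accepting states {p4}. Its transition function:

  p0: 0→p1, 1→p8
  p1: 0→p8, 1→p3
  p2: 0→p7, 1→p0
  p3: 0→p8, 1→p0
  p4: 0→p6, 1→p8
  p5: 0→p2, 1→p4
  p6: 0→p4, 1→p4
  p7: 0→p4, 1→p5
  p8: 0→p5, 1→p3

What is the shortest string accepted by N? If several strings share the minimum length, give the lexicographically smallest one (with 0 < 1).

101

A breadth-first search from p0 reaches an accepting state first via the path p0 → p8 → p5 → p4 on input 101.
No string of length < 3 is accepted (BFS exhausts all shorter strings without reaching an accepting state), and 101 is the lexicographically least accepting string of length 3.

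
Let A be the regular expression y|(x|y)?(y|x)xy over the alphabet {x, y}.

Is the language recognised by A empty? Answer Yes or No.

No

The string y matches the expression, so it belongs to L(A).
Since L(A) contains at least one string, it is not empty.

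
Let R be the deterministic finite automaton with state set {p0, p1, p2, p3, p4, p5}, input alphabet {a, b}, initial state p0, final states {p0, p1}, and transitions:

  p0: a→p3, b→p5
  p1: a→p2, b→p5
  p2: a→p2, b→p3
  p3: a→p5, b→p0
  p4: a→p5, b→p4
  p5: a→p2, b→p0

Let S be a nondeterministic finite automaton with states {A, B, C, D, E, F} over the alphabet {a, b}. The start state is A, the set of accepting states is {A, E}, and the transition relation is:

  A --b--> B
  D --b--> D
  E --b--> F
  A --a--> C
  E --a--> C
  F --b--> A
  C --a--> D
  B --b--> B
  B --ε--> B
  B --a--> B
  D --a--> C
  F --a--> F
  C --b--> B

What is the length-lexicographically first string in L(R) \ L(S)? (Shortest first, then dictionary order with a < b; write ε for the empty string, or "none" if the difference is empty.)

ab

The string ab is accepted by R but not by S.
No shorter string lies in the difference, and ab is the lexicographically first length-2 string in L(R) \ L(S).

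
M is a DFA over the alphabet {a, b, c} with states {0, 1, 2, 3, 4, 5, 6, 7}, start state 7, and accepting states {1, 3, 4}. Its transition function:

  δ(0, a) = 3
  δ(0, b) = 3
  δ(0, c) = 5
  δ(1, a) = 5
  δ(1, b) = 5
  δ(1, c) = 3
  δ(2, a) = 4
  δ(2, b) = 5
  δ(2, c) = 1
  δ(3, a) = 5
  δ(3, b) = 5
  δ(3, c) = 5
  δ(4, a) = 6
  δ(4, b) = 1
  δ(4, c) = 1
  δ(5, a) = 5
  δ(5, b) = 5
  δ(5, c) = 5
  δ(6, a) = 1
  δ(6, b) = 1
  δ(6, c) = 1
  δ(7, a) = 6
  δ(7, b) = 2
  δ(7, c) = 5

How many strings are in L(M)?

The useful subgraph on states {1, 2, 3, 4, 6, 7} is acyclic, so L(M) is finite; the longest accepting path visits 6 useful states, giving maximum string length 5.
Counting accepting paths from 7 by length: 5 of length 2, 6 of length 3, 5 of length 4, 3 of length 5. Total 19.

19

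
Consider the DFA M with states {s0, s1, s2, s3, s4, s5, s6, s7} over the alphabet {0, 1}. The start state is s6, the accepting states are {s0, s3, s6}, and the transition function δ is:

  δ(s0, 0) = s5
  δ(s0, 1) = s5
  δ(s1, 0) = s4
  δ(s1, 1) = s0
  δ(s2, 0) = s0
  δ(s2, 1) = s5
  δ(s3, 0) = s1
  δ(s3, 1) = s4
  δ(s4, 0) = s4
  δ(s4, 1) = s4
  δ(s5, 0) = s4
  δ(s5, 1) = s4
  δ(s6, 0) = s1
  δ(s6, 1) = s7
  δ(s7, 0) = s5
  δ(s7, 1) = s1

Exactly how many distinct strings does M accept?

3

The useful subgraph on states {s0, s1, s6, s7} is acyclic, so L(M) is finite; the longest accepting path visits 4 useful states, giving maximum string length 3.
Counting accepting paths from s6 by length: 1 of length 0, 1 of length 2, 1 of length 3. Total 3.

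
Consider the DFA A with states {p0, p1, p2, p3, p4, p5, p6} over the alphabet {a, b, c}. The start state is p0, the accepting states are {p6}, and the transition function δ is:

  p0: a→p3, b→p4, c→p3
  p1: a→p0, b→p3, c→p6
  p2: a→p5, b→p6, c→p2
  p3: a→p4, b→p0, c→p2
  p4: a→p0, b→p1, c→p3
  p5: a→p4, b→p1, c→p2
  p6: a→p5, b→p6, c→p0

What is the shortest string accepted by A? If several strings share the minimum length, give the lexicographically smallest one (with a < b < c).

A breadth-first search from p0 reaches an accepting state first via the path p0 → p3 → p2 → p6 on input acb.
No string of length < 3 is accepted (BFS exhausts all shorter strings without reaching an accepting state), and acb is the lexicographically least accepting string of length 3.

acb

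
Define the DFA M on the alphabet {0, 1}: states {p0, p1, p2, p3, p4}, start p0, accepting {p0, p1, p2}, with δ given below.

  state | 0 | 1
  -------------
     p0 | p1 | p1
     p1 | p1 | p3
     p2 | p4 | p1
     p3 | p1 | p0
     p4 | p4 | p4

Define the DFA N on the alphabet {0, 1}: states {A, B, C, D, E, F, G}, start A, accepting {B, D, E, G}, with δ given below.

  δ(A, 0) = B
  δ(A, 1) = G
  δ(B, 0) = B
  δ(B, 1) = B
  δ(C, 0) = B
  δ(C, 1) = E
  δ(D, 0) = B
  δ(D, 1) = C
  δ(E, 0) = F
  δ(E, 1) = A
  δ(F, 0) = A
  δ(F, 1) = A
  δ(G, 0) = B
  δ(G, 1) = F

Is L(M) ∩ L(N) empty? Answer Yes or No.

The string 0 is accepted by both M and N.
Hence L(M) ∩ L(N) ≠ ∅.

No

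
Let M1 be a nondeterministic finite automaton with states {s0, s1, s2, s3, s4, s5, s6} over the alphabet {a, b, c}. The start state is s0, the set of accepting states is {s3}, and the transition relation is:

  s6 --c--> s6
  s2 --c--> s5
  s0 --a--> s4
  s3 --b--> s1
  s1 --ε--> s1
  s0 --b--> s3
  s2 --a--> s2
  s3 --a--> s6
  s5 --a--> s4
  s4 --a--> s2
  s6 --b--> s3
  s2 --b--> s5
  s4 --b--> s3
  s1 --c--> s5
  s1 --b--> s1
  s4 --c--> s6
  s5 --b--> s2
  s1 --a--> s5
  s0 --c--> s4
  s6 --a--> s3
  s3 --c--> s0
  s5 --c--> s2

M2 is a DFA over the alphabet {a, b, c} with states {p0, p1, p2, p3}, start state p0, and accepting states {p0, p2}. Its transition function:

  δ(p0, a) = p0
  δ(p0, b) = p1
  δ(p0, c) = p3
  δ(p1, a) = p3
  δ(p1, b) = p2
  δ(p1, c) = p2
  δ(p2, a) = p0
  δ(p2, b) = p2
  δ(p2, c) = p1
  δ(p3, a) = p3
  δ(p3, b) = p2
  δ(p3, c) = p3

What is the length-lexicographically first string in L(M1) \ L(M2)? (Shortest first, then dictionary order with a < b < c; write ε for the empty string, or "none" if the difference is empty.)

The string b is accepted by M1 but not by M2.
No shorter string lies in the difference, and b is the lexicographically first length-1 string in L(M1) \ L(M2).

b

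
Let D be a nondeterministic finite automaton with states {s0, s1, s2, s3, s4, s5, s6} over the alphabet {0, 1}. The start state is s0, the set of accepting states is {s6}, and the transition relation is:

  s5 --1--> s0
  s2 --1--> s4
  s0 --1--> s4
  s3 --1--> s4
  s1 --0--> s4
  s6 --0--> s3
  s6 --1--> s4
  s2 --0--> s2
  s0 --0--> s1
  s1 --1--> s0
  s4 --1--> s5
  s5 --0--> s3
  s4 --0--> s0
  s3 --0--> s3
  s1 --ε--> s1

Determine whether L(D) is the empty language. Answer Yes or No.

Yes

The states reachable from the start state are {s0, s1, s3, s4, s5}.
None of the accepting states {s6} is reachable, so no string is accepted and L(D) = ∅.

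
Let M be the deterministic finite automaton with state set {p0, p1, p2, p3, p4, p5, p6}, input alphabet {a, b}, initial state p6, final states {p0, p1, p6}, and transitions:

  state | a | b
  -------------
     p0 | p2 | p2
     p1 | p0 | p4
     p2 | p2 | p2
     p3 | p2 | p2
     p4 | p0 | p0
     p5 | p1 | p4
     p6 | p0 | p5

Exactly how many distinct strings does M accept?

The useful subgraph on states {p0, p1, p4, p5, p6} is acyclic, so L(M) is finite; the longest accepting path visits 5 useful states, giving maximum string length 4.
Counting accepting paths from p6 by length: 1 of length 0, 1 of length 1, 1 of length 2, 3 of length 3, 2 of length 4. Total 8.

8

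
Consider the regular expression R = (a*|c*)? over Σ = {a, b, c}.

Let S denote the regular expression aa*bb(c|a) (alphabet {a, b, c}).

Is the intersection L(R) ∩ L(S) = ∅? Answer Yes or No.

Yes

Converting the expression R to a DFA (subset construction, then merging equivalent states) gives the minimal DFA with states {r0, r1, r2, r3}, start state r0, accepting states {r0, r1, r3} and transitions r0: a→r1, b→r2, c→r3; r1: a→r1, b→r2, c→r2; r2: a→r2, b→r2, c→r2; r3: a→r2, b→r2, c→r3.
Converting the expression S to a DFA (subset construction, then merging equivalent states) gives the minimal DFA with states {s0, s1, s2, s3, s4, s5}, start state s0, accepting states {s5} and transitions s0: a→s1, b→s2, c→s2; s1: a→s1, b→s3, c→s2; s2: a→s2, b→s2, c→s2; s3: a→s2, b→s4, c→s2; s4: a→s5, b→s2, c→s5; s5: a→s2, b→s2, c→s2.
Exploring the product automaton R × S from the start pair (r0, s0), following both machines on each input symbol, reaches 7 state pairs: (r0, s0), (r1, s1), (r2, s2), (r3, s2), (r2, s3), (r2, s4), (r2, s5).
R accepts in {r0, r1, r3} and S accepts in {s5}; no reachable pair has both components accepting, so no string drives both machines to acceptance simultaneously and L(R) ∩ L(S) = ∅.
So no string is accepted by both, and the intersection is empty.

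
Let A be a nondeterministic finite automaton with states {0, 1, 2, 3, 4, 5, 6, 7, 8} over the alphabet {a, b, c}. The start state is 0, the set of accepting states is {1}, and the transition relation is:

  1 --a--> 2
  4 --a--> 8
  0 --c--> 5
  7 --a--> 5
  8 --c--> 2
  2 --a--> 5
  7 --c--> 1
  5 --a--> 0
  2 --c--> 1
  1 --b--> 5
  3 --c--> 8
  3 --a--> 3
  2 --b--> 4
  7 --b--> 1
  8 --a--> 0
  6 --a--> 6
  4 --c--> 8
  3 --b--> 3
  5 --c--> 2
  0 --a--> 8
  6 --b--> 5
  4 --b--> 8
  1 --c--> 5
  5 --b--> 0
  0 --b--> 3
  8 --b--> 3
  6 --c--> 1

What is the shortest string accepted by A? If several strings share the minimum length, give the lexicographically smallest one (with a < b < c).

A breadth-first search from 0 reaches an accepting state first via the path 0 → 8 → 2 → 1 on input acc.
No string of length < 3 is accepted (BFS exhausts all shorter strings without reaching an accepting state), and acc is the lexicographically least accepting string of length 3.

acc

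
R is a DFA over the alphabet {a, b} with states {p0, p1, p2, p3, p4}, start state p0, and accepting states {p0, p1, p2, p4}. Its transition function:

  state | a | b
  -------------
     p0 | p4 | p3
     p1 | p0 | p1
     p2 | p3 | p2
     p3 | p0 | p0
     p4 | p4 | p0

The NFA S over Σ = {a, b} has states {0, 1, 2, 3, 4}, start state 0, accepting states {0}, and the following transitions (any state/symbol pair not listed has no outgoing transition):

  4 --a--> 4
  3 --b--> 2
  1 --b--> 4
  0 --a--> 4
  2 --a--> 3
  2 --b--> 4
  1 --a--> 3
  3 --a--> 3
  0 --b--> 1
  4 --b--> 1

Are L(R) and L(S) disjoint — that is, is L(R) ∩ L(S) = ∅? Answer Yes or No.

The empty string ε is accepted by both R and S.
Hence L(R) ∩ L(S) ≠ ∅.

No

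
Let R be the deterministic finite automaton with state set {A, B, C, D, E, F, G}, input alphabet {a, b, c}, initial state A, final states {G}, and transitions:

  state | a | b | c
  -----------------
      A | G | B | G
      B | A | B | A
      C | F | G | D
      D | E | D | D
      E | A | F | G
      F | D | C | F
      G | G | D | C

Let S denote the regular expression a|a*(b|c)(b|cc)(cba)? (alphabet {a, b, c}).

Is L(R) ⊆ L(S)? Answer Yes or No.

The string c is in L(R) but not in L(S).
So L(R) ⊄ L(S).

No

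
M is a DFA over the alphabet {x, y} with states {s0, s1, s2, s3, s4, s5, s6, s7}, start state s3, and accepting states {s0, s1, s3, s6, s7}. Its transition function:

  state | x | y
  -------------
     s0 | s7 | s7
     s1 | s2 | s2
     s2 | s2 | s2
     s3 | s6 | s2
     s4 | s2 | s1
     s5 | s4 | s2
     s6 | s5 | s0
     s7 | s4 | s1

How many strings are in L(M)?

The useful subgraph on states {s0, s1, s3, s4, s5, s6, s7} is acyclic, so L(M) is finite; the longest accepting path visits 6 useful states, giving maximum string length 5.
Counting accepting paths from s3 by length: 1 of length 0, 1 of length 1, 1 of length 2, 2 of length 3, 3 of length 4, 2 of length 5. Total 10.

10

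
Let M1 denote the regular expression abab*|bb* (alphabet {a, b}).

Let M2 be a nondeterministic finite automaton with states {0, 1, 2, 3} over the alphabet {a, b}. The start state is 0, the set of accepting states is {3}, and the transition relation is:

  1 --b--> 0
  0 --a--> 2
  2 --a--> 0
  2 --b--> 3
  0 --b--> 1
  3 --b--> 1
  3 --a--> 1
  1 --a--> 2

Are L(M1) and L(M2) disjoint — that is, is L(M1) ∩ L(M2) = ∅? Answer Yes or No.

Converting the expression M1 to a DFA (subset construction, then merging equivalent states) gives the minimal DFA with states {r0, r1, r2, r3, r4}, start state r0, accepting states {r2} and transitions r0: a→r1, b→r2; r1: a→r3, b→r4; r2: a→r3, b→r2; r3: a→r3, b→r3; r4: a→r2, b→r3.
Exploring the product automaton M1 × M2 from the start pair (r0, 0), following both machines on each input symbol, reaches 9 state pairs: (r0, 0), (r1, 2), (r2, 1), (r3, 0), (r4, 3), (r3, 2), (r2, 0), (r3, 1), (r3, 3).
M1 accepts in {r2} and M2 accepts in {3}; no reachable pair has both components accepting, so no string drives both machines to acceptance simultaneously and L(M1) ∩ L(M2) = ∅.
So no string is accepted by both, and the intersection is empty.

Yes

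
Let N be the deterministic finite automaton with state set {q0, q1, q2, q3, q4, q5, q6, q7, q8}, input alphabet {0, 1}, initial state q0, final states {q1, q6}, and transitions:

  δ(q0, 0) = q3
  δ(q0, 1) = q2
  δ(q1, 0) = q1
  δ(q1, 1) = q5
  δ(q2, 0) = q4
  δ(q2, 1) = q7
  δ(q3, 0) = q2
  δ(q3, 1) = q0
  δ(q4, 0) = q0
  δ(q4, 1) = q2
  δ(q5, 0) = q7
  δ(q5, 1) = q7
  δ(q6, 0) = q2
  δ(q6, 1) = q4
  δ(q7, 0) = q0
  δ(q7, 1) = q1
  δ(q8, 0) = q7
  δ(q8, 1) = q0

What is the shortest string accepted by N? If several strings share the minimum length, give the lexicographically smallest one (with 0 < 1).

A breadth-first search from q0 reaches an accepting state first via the path q0 → q2 → q7 → q1 on input 111.
No string of length < 3 is accepted (BFS exhausts all shorter strings without reaching an accepting state), and 111 is the lexicographically least accepting string of length 3.

111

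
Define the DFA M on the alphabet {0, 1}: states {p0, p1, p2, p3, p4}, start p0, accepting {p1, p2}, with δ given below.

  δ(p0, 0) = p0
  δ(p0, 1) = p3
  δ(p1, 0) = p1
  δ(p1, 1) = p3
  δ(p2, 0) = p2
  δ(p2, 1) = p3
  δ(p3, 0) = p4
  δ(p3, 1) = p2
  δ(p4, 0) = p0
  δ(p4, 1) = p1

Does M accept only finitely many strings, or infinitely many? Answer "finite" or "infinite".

infinite

State p0 is reachable from the start and can reach an accepting state, and it lies on the cycle p0 → p0.
Traversing that cycle any number of times yields accepted strings of unbounded length, so the language is infinite.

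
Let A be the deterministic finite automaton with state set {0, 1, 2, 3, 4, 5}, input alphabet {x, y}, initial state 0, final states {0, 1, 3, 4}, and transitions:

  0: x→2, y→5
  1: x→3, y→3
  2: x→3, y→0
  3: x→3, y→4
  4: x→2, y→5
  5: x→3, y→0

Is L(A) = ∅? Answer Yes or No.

The empty string ε is accepted: the run 0 ends in the accepting state 0.
Since at least one string is accepted, L(A) is not empty.

No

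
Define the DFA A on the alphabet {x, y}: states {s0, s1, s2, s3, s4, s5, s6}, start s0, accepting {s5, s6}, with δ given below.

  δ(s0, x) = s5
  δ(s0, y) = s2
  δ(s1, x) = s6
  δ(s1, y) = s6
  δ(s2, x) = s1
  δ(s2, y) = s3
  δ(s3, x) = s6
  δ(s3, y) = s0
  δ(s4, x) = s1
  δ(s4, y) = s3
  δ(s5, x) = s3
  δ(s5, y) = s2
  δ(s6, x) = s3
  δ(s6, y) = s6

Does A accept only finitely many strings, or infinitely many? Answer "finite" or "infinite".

State s0 is reachable from the start and can reach an accepting state, and it lies on the cycle s0 → s2 → s1 → s6 → s3 → s0.
Traversing that cycle any number of times yields accepted strings of unbounded length, so the language is infinite.

infinite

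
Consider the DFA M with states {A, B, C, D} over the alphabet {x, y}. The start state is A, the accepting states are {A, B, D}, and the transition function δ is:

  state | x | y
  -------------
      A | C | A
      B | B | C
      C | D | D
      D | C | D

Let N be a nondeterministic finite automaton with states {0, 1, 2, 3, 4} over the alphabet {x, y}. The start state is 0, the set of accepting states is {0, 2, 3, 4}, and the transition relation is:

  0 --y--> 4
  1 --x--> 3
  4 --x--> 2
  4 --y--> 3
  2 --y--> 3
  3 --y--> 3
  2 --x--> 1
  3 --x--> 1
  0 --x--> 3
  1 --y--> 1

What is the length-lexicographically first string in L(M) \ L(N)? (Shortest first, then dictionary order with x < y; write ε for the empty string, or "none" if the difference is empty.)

The string xx is accepted by M but not by N.
No shorter string lies in the difference, and xx is the lexicographically first length-2 string in L(M) \ L(N).

xx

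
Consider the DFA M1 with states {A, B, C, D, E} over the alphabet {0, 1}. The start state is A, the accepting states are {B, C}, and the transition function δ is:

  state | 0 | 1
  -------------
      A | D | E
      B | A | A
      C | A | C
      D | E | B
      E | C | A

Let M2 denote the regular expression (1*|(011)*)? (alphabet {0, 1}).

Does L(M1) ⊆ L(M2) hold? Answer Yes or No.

No

The string 01 is in L(M1) but not in L(M2).
So L(M1) ⊄ L(M2).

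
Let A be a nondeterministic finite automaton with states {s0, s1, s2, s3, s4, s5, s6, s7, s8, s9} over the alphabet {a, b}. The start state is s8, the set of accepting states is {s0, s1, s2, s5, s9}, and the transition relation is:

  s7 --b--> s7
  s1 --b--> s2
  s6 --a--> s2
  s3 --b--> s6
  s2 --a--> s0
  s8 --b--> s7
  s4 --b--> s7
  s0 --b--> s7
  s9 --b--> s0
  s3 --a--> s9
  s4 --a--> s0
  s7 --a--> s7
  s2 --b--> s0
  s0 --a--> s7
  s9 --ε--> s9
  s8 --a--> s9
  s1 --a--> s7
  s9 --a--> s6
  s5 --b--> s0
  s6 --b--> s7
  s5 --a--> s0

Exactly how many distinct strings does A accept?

The useful subgraph on states {s0, s2, s6, s8, s9} is acyclic, so L(A) is finite; the longest accepting path visits 5 useful states, giving maximum string length 4.
Counting accepting paths from s8 by length: 1 of length 1, 1 of length 2, 1 of length 3, 2 of length 4. Total 5.

5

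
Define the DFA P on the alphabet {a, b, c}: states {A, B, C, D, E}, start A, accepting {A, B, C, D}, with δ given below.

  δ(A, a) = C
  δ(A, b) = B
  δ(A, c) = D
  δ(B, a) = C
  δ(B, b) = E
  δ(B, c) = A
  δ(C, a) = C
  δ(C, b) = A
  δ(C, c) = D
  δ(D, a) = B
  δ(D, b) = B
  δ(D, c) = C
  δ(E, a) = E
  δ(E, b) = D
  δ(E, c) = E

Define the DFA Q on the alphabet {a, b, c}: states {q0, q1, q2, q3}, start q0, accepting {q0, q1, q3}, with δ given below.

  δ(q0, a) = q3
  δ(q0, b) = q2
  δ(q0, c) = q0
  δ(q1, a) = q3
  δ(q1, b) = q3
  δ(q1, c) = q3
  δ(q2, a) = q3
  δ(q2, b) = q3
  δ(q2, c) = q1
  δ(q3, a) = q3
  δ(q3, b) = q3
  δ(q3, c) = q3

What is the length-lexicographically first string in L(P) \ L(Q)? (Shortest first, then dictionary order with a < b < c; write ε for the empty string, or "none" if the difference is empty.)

The string b is accepted by P but not by Q.
No shorter string lies in the difference, and b is the lexicographically first length-1 string in L(P) \ L(Q).

b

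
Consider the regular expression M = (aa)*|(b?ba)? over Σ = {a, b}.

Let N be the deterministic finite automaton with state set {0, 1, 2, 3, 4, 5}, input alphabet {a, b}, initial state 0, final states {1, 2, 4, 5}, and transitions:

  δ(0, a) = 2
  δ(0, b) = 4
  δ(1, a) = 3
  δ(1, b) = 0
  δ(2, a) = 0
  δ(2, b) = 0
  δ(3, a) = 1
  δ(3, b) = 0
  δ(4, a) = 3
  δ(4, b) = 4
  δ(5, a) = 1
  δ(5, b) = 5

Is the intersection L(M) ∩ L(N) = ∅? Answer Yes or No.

Yes

Converting the expression M to a DFA (subset construction, then merging equivalent states) gives the minimal DFA with states {m0, m1, m2, m3, m4, m5, m6}, start state m0, accepting states {m0, m3, m5} and transitions m0: a→m1, b→m2; m1: a→m3, b→m4; m2: a→m5, b→m6; m3: a→m1, b→m4; m4: a→m4, b→m4; m5: a→m4, b→m4; m6: a→m5, b→m4.
Exploring the product automaton M × N from the start pair (m0, 0), following both machines on each input symbol, reaches 11 state pairs: (m0, 0), (m1, 2), (m2, 4), (m3, 0), (m4, 0), (m5, 3), (m6, 4), (m4, 4), (m4, 2), (m4, 1), (m4, 3).
M accepts in {m0, m3, m5} and N accepts in {1, 2, 4, 5}; no reachable pair has both components accepting, so no string drives both machines to acceptance simultaneously and L(M) ∩ L(N) = ∅.
So no string is accepted by both, and the intersection is empty.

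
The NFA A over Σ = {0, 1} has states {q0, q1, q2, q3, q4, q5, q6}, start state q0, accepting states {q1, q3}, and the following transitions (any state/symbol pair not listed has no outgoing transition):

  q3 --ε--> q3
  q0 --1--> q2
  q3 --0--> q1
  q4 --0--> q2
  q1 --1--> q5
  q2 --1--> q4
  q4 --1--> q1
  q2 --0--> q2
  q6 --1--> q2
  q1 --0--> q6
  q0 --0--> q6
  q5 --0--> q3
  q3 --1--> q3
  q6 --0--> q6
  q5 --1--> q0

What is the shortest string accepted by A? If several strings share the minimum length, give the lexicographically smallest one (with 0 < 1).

A breadth-first search from q0 reaches an accepting state first via the path q0 → q2 → q4 → q1 on input 111.
No string of length < 3 is accepted (BFS exhausts all shorter strings without reaching an accepting state), and 111 is the lexicographically least accepting string of length 3.

111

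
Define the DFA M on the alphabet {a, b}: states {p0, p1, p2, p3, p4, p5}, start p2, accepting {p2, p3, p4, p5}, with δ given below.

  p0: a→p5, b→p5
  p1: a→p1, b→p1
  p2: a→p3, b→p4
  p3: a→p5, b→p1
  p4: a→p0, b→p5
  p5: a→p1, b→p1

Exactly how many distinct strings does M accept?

The useful subgraph on states {p0, p2, p3, p4, p5} is acyclic, so L(M) is finite; the longest accepting path visits 4 useful states, giving maximum string length 3.
Counting accepting paths from p2 by length: 1 of length 0, 2 of length 1, 2 of length 2, 2 of length 3. Total 7.

7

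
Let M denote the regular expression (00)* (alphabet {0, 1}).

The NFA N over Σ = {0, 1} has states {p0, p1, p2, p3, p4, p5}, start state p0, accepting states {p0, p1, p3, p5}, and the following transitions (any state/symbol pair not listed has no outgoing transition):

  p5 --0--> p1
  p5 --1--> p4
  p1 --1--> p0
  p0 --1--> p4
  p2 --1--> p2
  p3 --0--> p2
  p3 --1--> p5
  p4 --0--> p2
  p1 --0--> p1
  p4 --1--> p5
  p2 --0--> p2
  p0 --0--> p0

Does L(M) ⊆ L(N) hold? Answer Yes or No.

Converting the expression M to a DFA (subset construction, then merging equivalent states) gives the minimal DFA with states {m0, m1, m2}, start state m0, accepting states {m0} and transitions m0: 0→m1, 1→m2; m1: 0→m0, 1→m2; m2: 0→m2, 1→m2.
Exploring the product automaton M × N from the start pair (m0, p0), following both machines on each input symbol, reaches 7 state pairs: (m0, p0), (m1, p0), (m2, p4), (m2, p2), (m2, p5), (m2, p1), (m2, p0).
M accepts in {m0} and N accepts in {p0, p1, p3, p5}. The reachable pairs whose M-component is accepting are (m0, p0); in each of them the N-component is accepting too, so the product for L(M) \ L(N) (M-component accepting, N-component rejecting) has no reachable accepting pair and the difference is empty.
Hence every string in L(M) is also in L(N).

Yes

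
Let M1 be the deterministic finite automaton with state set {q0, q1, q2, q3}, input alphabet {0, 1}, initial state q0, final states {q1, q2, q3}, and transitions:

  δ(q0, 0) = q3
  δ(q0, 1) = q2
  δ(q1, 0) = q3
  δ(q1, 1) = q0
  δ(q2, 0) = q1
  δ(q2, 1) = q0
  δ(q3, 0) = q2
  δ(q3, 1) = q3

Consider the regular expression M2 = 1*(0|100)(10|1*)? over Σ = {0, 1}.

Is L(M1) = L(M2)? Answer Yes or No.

No

The string 1 is accepted by M1 but rejected by M2.
So L(M1) ≠ L(M2).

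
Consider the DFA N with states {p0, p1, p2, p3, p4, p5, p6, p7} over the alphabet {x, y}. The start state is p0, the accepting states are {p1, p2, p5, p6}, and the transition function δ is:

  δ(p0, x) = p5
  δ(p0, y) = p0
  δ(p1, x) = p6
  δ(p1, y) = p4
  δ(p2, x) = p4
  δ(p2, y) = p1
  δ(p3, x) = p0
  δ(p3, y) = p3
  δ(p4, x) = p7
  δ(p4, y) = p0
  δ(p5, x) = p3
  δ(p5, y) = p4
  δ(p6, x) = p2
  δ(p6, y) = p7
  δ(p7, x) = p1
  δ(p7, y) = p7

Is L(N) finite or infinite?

infinite

State p0 is reachable from the start and can reach an accepting state, and it lies on the cycle p0 → p0.
Traversing that cycle any number of times yields accepted strings of unbounded length, so the language is infinite.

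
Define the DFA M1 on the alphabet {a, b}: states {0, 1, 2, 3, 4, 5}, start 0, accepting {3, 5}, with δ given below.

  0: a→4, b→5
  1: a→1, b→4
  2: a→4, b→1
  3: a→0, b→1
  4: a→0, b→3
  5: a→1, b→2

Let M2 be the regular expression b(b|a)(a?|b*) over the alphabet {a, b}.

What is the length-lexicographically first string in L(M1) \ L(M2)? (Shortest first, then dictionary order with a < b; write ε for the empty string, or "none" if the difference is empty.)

The string b is accepted by M1 but not by M2.
No shorter string lies in the difference, and b is the lexicographically first length-1 string in L(M1) \ L(M2).

b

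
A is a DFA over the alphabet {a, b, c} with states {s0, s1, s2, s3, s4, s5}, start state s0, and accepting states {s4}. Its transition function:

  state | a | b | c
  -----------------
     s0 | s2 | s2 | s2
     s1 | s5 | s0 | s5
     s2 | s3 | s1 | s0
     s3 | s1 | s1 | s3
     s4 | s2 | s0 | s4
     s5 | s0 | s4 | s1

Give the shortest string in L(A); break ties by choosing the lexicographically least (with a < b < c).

A breadth-first search from s0 reaches an accepting state first via the path s0 → s2 → s1 → s5 → s4 on input abab.
No string of length < 4 is accepted (BFS exhausts all shorter strings without reaching an accepting state), and abab is the lexicographically least accepting string of length 4.

abab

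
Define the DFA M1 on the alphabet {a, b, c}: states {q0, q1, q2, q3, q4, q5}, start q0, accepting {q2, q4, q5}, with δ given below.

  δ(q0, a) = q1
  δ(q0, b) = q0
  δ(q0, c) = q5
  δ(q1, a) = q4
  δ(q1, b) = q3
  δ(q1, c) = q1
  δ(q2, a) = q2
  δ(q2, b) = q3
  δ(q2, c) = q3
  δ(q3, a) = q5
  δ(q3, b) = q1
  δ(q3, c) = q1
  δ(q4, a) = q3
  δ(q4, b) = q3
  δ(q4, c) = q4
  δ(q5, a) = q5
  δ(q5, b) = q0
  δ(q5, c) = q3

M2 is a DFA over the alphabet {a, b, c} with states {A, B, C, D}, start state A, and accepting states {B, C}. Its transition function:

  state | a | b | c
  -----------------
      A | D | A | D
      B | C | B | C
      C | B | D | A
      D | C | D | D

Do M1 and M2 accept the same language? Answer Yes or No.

The string c is accepted by M1 but rejected by M2.
So L(M1) ≠ L(M2).

No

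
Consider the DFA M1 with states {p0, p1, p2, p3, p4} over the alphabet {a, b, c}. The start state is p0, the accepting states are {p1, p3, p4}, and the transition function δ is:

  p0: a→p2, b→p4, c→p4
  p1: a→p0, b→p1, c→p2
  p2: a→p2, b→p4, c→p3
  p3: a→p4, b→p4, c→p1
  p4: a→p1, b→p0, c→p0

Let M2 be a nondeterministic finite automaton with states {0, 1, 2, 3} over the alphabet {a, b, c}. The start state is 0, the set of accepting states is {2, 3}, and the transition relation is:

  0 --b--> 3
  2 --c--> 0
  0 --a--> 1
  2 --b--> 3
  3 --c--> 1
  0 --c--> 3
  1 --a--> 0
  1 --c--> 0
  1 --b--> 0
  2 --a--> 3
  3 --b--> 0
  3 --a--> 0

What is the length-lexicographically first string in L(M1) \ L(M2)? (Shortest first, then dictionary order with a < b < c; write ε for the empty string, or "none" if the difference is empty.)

The string ab is accepted by M1 but not by M2.
No shorter string lies in the difference, and ab is the lexicographically first length-2 string in L(M1) \ L(M2).

ab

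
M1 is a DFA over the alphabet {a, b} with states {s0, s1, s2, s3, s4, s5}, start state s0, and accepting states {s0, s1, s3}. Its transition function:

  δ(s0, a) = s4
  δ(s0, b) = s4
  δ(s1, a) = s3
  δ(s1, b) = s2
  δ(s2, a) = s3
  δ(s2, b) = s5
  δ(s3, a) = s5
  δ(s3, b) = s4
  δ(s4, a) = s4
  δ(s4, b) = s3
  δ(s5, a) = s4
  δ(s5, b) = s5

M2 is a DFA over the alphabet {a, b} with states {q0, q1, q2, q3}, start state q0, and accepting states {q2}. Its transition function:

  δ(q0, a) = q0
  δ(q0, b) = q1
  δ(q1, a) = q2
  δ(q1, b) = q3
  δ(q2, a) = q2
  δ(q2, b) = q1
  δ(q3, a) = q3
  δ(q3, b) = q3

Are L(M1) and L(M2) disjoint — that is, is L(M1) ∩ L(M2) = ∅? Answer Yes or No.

Exploring the product automaton M1 × M2 from the start pair (s0, q0), following both machines on each input symbol, reaches 10 state pairs: (s0, q0), (s4, q0), (s4, q1), (s3, q1), (s4, q2), (s3, q3), (s5, q2), (s4, q3), (s5, q3), (s5, q1).
M1 accepts in {s0, s1, s3} and M2 accepts in {q2}; no reachable pair has both components accepting, so no string drives both machines to acceptance simultaneously and L(M1) ∩ L(M2) = ∅.
So no string is accepted by both, and the intersection is empty.

Yes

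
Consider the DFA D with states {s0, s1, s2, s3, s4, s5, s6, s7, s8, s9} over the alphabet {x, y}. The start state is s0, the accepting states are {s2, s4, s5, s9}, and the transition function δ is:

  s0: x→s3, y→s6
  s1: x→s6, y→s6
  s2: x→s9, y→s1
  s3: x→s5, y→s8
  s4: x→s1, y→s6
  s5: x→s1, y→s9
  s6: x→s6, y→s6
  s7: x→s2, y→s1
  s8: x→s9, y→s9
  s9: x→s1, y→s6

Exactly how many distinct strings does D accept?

4

The useful subgraph on states {s0, s3, s5, s8, s9} is acyclic, so L(D) is finite; the longest accepting path visits 4 useful states, giving maximum string length 3.
Counting accepting paths from s0 by length: 1 of length 2, 3 of length 3. Total 4.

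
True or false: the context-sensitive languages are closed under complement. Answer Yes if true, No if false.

The context-sensitive languages are exactly NSPACE(n), and by the Immerman–Szelepcsényi theorem nondeterministic space classes (from log n up) are closed under complement.
So the context-sensitive languages are closed under complement.

Yes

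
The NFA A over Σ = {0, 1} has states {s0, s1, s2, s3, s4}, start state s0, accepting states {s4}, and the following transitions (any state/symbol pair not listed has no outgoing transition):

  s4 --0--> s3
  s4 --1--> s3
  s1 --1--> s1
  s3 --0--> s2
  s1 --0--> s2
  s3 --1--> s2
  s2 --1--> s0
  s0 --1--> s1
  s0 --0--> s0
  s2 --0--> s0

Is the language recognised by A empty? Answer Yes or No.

The states reachable from the start state are {s0, s1, s2}.
None of the accepting states {s4} is reachable, so no string is accepted and L(A) = ∅.

Yes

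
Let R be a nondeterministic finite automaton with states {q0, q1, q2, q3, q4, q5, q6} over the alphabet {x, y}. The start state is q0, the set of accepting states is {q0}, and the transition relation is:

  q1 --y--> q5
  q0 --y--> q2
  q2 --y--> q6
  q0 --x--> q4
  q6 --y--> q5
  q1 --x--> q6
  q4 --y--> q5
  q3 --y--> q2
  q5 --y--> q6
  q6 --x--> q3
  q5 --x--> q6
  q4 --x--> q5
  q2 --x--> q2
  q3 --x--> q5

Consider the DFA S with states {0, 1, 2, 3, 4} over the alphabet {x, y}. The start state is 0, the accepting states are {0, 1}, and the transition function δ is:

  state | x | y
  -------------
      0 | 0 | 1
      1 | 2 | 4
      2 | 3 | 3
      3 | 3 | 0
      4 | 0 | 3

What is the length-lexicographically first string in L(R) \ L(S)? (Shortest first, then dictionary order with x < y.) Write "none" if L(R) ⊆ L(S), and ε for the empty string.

none

Exploring the product automaton R × S from the start pair (q0, 0), following both machines on each input symbol, reaches 18 state pairs: (q0, 0), (q4, 0), (q2, 1), (q5, 0), (q5, 1), (q2, 2), (q6, 4), (q6, 0), (q6, 1), (q6, 2), (q2, 3), (q6, 3), (q3, 0), (q5, 3), (q3, 2), (q5, 4), (q3, 3), (q2, 0).
R accepts in {q0} and S accepts in {0, 1}. The reachable pairs whose R-component is accepting are (q0, 0); in each of them the S-component is accepting too, so the product for L(R) \ L(S) (R-component accepting, S-component rejecting) has no reachable accepting pair and the difference is empty.
So every string accepted by R is also accepted by S: L(R) \ L(S) = ∅ and there is no such string.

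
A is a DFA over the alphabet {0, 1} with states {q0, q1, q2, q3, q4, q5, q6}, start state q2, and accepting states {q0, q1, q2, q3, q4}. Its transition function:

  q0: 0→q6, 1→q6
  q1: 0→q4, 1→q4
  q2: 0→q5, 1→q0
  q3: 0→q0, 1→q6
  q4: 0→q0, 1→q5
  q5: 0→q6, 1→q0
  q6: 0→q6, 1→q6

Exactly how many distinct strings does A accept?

The useful subgraph on states {q0, q2, q5} is acyclic, so L(A) is finite; the longest accepting path visits 3 useful states, giving maximum string length 2.
Counting accepting paths from q2 by length: 1 of length 0, 1 of length 1, 1 of length 2. Total 3.

3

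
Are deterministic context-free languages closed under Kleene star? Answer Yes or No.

No

L = {c aⁿbⁿ : n≥0} ∪ {cc aⁿb²ⁿ : n≥0} is a DCFL (the number of leading c's fixes which ratio the DPDA checks), but L* is not. Every word of L starts with c, so in a factorisation of the string cc aⁱbʲ (i≥1) into words of L each factor begins at one of the two c's: either the whole string is a single word of L (forcing j = 2i), or it splits as c · (c aⁱbʲ) with c ∈ L (take n = 0) and c aⁱbʲ ∈ L (forcing j = i). Thus L* ∩ cca⁺b* = {cc aⁿbⁿ : n≥1} ∪ {cc aⁿb²ⁿ : n≥1}. A DPDA for L* would give one for this intersection with a regular set, and, started from its configuration after reading cc, one for {aⁿbⁿ : n≥1} ∪ {aⁿb²ⁿ : n≥1}, which no deterministic PDA accepts (a DPDA for it would have a single run on aⁿb²ⁿ, accepting after the prefix aⁿbⁿ and accepting again after n more b's; an ordinary PDA that simulates it on a's and b's and, at any moment when it is accepting, may switch to reading only a fresh letter d while feeding each d to the simulation as a b, would accept aⁱbʲdᵏ (k≥1) exactly when both aⁱbʲ and aⁱbʲ⁺ᵏ are in the language, i.e. its language intersected with the regular set a*b*d⁺ would be exactly {aⁿbⁿdⁿ : n≥1} — impossible, since context-free languages are closed under intersection with regular sets and {aⁿbⁿdⁿ} is not context-free). So L* is not a DCFL.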